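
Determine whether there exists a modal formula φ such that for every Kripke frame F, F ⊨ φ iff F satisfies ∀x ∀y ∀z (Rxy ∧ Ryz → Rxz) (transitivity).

Yes, by □r → □□r

Yes: it is transitivity, defined by the 4 schema □r → □□r.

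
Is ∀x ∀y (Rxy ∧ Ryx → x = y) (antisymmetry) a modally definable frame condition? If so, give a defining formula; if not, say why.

If a class were modally definable it would be closed under surjective bounded morphisms (Goldblatt–Thomason).
The 8-cycle (worlds s,t,u,v,w,x,y,z with s→t→u→v→w→x→y→z→s) is antisymmetric. Sending even-indexed worlds to • and odd-indexed worlds to ∘ is a surjective bounded morphism onto the two-world frame with •↔∘, which is not antisymmetric.
So no modal formula (or set of formulas) defines exactly the antisymmetric frames.

Not modally definable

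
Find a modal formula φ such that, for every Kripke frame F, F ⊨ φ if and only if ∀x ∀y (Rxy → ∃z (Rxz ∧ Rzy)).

This is density; the standard corresponding axiom is C4: □□ψ → □ψ.
Suppose □□ψ→□ψ is valid. Take Rxy and set V(ψ)={w : xR²w}. Then □□ψ at x, so □ψ at x, so ψ at y, i.e. ∃z(Rxz∧Rzy).

□□ψ → □ψ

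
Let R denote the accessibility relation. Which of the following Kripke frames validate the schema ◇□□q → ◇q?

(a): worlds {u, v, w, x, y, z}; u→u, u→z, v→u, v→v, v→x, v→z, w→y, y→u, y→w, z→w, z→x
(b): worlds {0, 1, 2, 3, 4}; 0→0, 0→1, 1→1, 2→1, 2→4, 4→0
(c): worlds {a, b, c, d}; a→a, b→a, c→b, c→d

(b)

This is the axiom for a generalized confluence (Geach) condition; its first-order frame correspondent is ∀x ∀y (xRy → ∃w (yR²w ∧ xRw)).
(a): fails — uRz but no t with zR²t and uRt.
(b): holds.
(c): fails — cRb but no w with bR²w and cRw.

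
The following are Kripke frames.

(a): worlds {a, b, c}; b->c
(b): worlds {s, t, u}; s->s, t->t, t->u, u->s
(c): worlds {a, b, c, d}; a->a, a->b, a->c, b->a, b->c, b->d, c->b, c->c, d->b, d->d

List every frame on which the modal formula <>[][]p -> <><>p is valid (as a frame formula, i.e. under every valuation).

Frame correspondent (Sahlqvist): forall x forall y (xRy -> exists w (y R^2 w & x R^2 w)) — i.e. a generalized confluence (Geach) condition.
(a): fails — bRc but no w with cR²w and bR²w.
(b): satisfies the condition.
(c): satisfies the condition.
Valid on: (b), (c).

(b), (c)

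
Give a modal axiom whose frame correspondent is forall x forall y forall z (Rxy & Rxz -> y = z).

◇p → □p

A defining formula is ◇p → □p (the CD axiom).
Suppose ◇p→□p is valid. Take Rxy, Rxz and set V(p)={y}. Then ◇p at x, so □p at x, so p at z, i.e. z=y.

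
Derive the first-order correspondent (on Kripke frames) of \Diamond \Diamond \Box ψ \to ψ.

\forall x \forall y (x R^2 y \to \exists w (yRw \wedge x = w))

This is a Sahlqvist (Geach-type) schema ◇^2□^1ψ → □^0◇^0ψ.
Minimal-valuation argument: fix x; take any y with xR^2y and any z with xR^0z. Set V(ψ) to the set of worlds R-reachable from y in exactly 1 step. Then □^1ψ holds at y, so the antecedent holds at x; validity forces ◇^0ψ at z, giving a w with zR^0w and yR^1w.
First-order correspondent: \forall x \forall y (x R^2 y \to \exists w (yRw \wedge x = w)).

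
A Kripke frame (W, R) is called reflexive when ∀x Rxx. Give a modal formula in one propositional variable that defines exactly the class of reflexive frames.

□ψ → ψ

A defining formula is □ψ → ψ (the T axiom).
Suppose □ψ→ψ is valid. At any x set V(ψ)={w : Rxw}. Then □ψ holds at x, so ψ holds at x, i.e. Rxx.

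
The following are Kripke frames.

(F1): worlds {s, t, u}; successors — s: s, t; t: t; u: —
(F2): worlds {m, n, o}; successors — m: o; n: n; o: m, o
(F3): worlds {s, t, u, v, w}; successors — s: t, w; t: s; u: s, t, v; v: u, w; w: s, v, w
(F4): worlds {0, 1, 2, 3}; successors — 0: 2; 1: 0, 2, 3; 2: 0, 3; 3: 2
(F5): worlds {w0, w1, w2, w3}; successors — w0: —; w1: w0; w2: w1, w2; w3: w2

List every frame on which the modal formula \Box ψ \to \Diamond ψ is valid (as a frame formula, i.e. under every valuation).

(F2), (F3), (F4)

This is the axiom for seriality; its first-order frame correspondent is \forall x \exists y Rxy.
(F1): fails — world u has no successor.
(F2): holds.
(F3): holds.
(F4): holds.
(F5): fails — world w0 has no successor.
Valid on: (F2), (F3), (F4).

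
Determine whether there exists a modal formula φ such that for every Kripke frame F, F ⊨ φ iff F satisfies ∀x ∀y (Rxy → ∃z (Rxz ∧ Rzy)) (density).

The condition is density. A defining modal formula is □□p → □p.

Yes — defined by □□p → □p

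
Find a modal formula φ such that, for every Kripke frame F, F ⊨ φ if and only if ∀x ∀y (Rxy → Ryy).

□(□q → q)

A defining formula is □(□q → q) (the T□ axiom).
Suppose □(□q→q) is valid. Take Rxy and set V(q)={w : Ryw}. Then at y, □q holds; since □(□q→q) at x, □q→q at y, so q at y, i.e. Ryy.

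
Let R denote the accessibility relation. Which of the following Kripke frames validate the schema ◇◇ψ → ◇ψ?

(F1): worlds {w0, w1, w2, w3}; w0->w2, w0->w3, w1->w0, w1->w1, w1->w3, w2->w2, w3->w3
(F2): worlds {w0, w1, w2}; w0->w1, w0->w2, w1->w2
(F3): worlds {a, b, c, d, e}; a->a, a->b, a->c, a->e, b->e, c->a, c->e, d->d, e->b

(F2)

Frame correspondent (Sahlqvist): ∀x ∀y ∀z (Rxy ∧ Ryz → Rxz) — i.e. transitivity.
(F1): fails — Rw1w0 and Rw0w2 but not Rw1w2.
(F2): holds.
(F3): fails — Reb and Rbe but not Ree.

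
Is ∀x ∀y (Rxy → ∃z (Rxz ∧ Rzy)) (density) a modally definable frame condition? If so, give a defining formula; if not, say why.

Yes: it is density, defined by the C4 schema □□q → □q.
Suppose □□q→□q is valid. Take Rxy and set V(q)={w : xR²w}. Then □□q at x, so □q at x, so q at y, i.e. ∃z(Rxz∧Rzy).

Yes, by □□q → □q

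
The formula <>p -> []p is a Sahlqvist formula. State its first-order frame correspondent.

Suppose ◇p→□p is valid. Take Rxy, Rxz and set V(p)={y}. Then ◇p at x, so □p at x, so p at z, i.e. z=y.

partial functionality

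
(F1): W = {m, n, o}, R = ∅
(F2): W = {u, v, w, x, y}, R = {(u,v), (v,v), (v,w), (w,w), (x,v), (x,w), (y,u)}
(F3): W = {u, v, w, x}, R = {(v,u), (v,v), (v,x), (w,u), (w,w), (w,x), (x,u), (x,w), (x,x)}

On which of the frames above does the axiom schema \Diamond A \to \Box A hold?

Frame correspondent (Sahlqvist): \forall x \forall y \forall z (Rxy \wedge Rxz \to y = z) — i.e. partial functionality.
(F1): ✓.
(F2): fails — v sees both v and w.
(F3): fails — v sees both u and v.

(F1)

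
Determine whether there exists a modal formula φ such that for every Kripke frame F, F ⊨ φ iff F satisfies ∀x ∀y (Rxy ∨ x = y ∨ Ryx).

No

If a class were modally definable it would be closed under disjoint unions (Goldblatt–Thomason).
Take 3 disjoint single-world reflexive frames: each is trivially connected, but their disjoint union has 3 worlds with no edge between distinct components, so it is not connected.
So no modal formula (or set of formulas) defines exactly the connected frames.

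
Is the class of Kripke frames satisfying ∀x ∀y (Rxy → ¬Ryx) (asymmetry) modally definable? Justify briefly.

No — not modally definable

Modal frame validity is preserved under surjective bounded morphisms.
The 5-cycle (worlds a,b,c,d,e with a→b→c→d→e→a) is asymmetric. Mapping every world to a single reflexive point • is a surjective bounded morphism, and the reflexive point is not asymmetric (R•• but asymmetry requires ¬R••).
So no modal formula (or set of formulas) defines exactly the asymmetric frames.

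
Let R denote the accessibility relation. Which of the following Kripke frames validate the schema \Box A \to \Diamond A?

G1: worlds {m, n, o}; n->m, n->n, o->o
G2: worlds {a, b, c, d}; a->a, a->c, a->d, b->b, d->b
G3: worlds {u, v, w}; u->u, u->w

none

This is the axiom for seriality; its first-order frame correspondent is \forall x \exists y Rxy.
G1: fails — world m has no successor.
G2: fails — world c has no successor.
G3: fails — world v has no successor.
Valid on no frame.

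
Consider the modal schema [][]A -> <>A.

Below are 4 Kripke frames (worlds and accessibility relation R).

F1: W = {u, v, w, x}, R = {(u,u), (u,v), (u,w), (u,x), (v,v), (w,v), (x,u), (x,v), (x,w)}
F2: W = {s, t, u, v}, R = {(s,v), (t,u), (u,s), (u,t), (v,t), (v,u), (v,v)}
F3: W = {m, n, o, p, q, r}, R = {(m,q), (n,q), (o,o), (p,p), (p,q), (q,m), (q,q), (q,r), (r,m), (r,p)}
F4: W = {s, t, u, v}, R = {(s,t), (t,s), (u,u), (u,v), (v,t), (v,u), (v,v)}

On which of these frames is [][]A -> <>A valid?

This is the axiom for a generalized confluence (Geach) condition; its first-order frame correspondent is forall x exists w (x R^2 w & xRw).
F1: satisfies the condition.
F2: fails — at t but no w with tR²w and tRw.
F3: satisfies the condition.
F4: fails — at s but no w with sR²w and sRw.

F1, F3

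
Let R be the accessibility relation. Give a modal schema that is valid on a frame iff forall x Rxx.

The condition is reflexivity. The T schema □r → r defines it.
Suppose □r→r is valid. At any x set V(r)={w : Rxw}. Then □r holds at x, so r holds at x, i.e. Rxx.

□r → r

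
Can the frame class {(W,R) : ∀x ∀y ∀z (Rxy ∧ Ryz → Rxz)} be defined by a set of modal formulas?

This is a Sahlqvist condition; the 4 axiom □p → □□p defines it.

Yes, by □p → □□p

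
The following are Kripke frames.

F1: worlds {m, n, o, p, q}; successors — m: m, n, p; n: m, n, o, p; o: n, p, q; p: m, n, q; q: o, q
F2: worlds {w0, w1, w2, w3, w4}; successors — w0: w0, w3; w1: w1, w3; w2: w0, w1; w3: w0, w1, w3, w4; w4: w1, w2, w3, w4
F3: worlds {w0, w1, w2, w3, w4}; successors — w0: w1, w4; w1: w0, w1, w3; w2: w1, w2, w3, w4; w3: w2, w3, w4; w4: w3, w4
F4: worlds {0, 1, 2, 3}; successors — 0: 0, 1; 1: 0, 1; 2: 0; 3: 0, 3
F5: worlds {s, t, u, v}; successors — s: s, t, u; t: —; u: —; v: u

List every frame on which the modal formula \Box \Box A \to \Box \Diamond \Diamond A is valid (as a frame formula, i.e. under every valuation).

Frame correspondent (Sahlqvist): \forall x \forall z (xRz \to \exists w (x R^2 w \wedge z R^2 w)) — i.e. a generalized confluence (Geach) condition.
F1: ✓.
F2: ✓.
F3: ✓.
F4: ✓.
F5: fails — sRt but no w with sR²w and tR²w.
Valid on: F1, F2, F3, F4.

F1, F2, F3, F4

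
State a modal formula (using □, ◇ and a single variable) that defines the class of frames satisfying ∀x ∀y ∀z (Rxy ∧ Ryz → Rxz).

□q → □□q

This is transitivity; the standard corresponding axiom is 4: □q → □□q.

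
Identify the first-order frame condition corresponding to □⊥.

□⊥ is valid iff no world has any successor (otherwise □⊥ fails at any world with one).
Conversely, any frame satisfying ∀x ∀y ¬Rxy validates the schema.
Frame condition: ∀x ∀y ¬Rxy.

emptiness of R: ∀x ∀y ¬Rxy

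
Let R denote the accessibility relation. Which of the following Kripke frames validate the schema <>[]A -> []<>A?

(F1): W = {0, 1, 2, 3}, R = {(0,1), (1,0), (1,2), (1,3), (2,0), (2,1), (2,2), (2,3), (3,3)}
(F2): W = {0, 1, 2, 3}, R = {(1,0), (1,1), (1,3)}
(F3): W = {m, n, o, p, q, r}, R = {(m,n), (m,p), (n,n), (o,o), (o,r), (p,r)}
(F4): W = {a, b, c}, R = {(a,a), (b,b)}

Frame correspondent (Sahlqvist): forall x forall y forall z (Rxy & Rxz -> exists w (Ryw & Rzw)) — i.e. convergence.
(F1): fails — R10 and R13 but 0 and 3 have no common successor.
(F2): fails — R10 and R10 but 0 and 0 have no common successor.
(F3): fails — Rmn and Rmp but n and p have no common successor.
(F4): holds.

(F4)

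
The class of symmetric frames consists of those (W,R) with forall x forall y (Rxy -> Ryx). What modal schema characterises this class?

ψ → □◇ψ

The condition is symmetry. The B schema ψ → □◇ψ defines it.
Suppose ψ→□◇ψ is valid. Take Rxy and set V(ψ)={x}. Then ψ at x, so □◇ψ at x, so ◇ψ at y, so some z with Ryz has ψ; z=x, i.e. Ryx.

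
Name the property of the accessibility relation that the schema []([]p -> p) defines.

Shift-reflexivity

This is the T□ axiom.
Its frame correspondent is shift-reflexivity — forall x forall y (Rxy -> Ryy).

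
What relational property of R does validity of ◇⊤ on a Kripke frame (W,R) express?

seriality: ∀x ∃y Rxy

◇⊤ holds at w iff w has a successor, so frame-validity of ◇⊤ is exactly seriality. Equivalently via □q → ◇q:
Suppose □q→◇q is valid. At any x set V(q)=W. Then □q at x, so ◇q at x, so x has a successor.
The converse is a direct semantic check.
Frame condition: ∀x ∃y Rxy.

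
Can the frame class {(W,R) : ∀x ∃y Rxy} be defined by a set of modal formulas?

Yes, by □q → ◇q

This is a Sahlqvist condition; the D axiom □q → ◇q defines it.
Suppose □q→◇q is valid. At any x set V(q)=W. Then □q at x, so ◇q at x, so x has a successor.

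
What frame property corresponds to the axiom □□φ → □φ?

Suppose □□φ→□φ is valid. Take Rxy and set V(φ)={w : xR²w}. Then □□φ at x, so □φ at x, so φ at y, i.e. ∃z(Rxz∧Rzy).
Conversely, on a frame with density the schema holds at every world under every valuation.
Frame condition: ∀x ∀y (Rxy → ∃z (Rxz ∧ Rzy)).

density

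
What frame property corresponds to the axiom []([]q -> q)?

Suppose □(□q→q) is valid. Take Rxy and set V(q)={w : Ryw}. Then at y, □q holds; since □(□q→q) at x, □q→q at y, so q at y, i.e. Ryy.

Shift-reflexivity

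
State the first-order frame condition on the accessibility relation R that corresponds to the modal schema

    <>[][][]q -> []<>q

This is a Sahlqvist (Geach-type) schema ◇^1□^3q → □^1◇^1q.
Minimal-valuation argument: fix x; take any y with xR^1y and any z with xR^1z. Set V(q) to the set of worlds R-reachable from y in exactly 3 steps. Then □^3q holds at y, so the antecedent holds at x; validity forces ◇^1q at z, giving a w with zR^1w and yR^3w.
First-order correspondent: forall x forall y forall z ((xRy & xRz) -> exists w (y R^3 w & zRw)).

forall x forall y forall z ((xRy & xRz) -> exists w (y R^3 w & zRw))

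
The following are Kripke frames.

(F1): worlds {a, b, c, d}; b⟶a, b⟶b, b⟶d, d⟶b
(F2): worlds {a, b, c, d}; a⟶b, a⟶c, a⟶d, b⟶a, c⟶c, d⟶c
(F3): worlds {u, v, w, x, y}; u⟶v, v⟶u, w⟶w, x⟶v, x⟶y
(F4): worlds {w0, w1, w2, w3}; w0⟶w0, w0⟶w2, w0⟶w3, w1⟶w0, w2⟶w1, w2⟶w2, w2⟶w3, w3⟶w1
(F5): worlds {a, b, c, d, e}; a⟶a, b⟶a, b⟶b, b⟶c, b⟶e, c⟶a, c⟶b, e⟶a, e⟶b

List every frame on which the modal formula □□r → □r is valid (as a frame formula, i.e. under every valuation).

This is the axiom for density; its first-order frame correspondent is ∀x ∀y (Rxy → ∃z (Rxz ∧ Rzy)).
(F1): satisfies the condition.
(F2): fails — Rab but no z with Raz and Rzb.
(F3): fails — Ruv but no z with Ruz and Rzv.
(F4): fails — Rw3w1 but no z with Rw3z and Rzw1.
(F5): satisfies the condition.
Valid on: (F1), (F5).

(F1), (F5)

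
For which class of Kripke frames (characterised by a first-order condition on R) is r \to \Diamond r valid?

reflexivity: \forall x Rxx

This is frame-equivalent to □r → r (substitute ¬r for r and contrapose).
Suppose □r→r is valid. At any x set V(r)={w : Rxw}. Then □r holds at x, so r holds at x, i.e. Rxx.
The converse is a direct semantic check.
So the correspondent is reflexivity.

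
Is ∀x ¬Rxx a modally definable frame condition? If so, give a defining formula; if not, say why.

Any modally definable frame class is closed under surjective bounded morphisms.
The 4-cycle (worlds w0,w1,w2,w3 with w0→w1→w2→w3→w0) is irreflexive, and the map sending every world to a single reflexive point • is a surjective bounded morphism (forth: every edge maps to (•,•); back: every world has a successor). So any modal formula valid on the 4-cycle is also valid on the reflexive point, which is not irreflexive.
So the class is not modally definable.

Not definable by any modal formula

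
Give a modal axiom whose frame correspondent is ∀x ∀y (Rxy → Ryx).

A defining formula is ψ → □◇ψ (the B axiom).
Suppose ψ→□◇ψ is valid. Take Rxy and set V(ψ)={x}. Then ψ at x, so □◇ψ at x, so ◇ψ at y, so some z with Ryz has ψ; z=x, i.e. Ryx.

ψ → □◇ψ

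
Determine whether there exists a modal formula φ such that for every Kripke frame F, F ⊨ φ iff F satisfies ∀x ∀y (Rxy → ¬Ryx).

No — not modally definable

Any modally definable frame class is closed under surjective bounded morphisms.
The 3-cycle (worlds w0,w1,w2 with w0→w1→w2→w0) is asymmetric. Mapping every world to a single reflexive point • is a surjective bounded morphism, and the reflexive point is not asymmetric (R•• but asymmetry requires ¬R••).
So no modal formula (or set of formulas) defines exactly the asymmetric frames.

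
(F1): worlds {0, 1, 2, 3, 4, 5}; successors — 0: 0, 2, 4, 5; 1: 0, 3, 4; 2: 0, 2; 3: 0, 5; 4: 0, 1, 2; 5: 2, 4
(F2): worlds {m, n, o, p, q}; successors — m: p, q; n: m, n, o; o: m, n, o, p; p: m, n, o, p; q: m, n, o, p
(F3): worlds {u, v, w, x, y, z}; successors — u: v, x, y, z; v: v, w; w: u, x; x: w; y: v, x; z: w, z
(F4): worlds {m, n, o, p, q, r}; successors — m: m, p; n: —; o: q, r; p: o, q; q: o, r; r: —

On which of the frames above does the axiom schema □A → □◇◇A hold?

This is the axiom for a generalized confluence (Geach) condition; its first-order frame correspondent is ∀x ∀z (xRz → ∃w (xRw ∧ zR²w)).
(F1): holds.
(F2): holds.
(F3): holds.
(F4): fails — mRp but no w with mRw and pR²w.

(F1), (F2), (F3)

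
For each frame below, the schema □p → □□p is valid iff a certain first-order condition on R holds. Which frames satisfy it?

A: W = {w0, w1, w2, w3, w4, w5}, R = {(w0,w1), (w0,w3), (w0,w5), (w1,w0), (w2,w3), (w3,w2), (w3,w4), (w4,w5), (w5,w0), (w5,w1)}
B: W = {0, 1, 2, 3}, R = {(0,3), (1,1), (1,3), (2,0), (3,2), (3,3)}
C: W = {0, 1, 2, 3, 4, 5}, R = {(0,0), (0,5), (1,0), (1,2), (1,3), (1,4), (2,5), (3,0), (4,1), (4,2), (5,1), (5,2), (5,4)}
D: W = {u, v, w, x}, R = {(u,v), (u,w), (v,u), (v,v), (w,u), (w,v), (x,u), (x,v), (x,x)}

This is the axiom for transitivity; its first-order frame correspondent is ∀x ∀y ∀z (Rxy ∧ Ryz → Rxz).
A: fails — Rw1w0 and Rw0w5 but not Rw1w5.
B: fails — R32 and R20 but not R30.
C: fails — R10 and R05 but not R15.
D: fails — Ruv and Rvu but not Ruu.
Valid on no frame.

none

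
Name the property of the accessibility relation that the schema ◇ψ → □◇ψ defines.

the Euclidean property

This schema is the 5 axiom.
Its frame correspondent is the Euclidean property — ∀x ∀y ∀z (Rxy ∧ Rxz → Ryz).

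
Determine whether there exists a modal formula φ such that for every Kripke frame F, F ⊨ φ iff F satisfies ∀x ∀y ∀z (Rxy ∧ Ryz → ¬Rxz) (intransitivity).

Any modally definable frame class is closed under surjective bounded morphisms.
The 7-cycle (worlds w0,w1,w2,w3,w4,w5,w6 with w0→w1→w2→w3→w4→w5→w6→w0) is intransitive. Mapping every world to a single reflexive point • is a surjective bounded morphism; the reflexive point is not intransitive (R••∧R•• but R••).
Hence intransitivity is not modally definable.

No — not modally definable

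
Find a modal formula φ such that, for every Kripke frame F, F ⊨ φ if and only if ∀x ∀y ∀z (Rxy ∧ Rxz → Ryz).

The condition is the Euclidean property. The 5 schema ◇s → □◇s defines it.
Suppose ◇s→□◇s is valid. Take Rxy, Rxz and set V(s)={y}. Then ◇s at x, so □◇s at x, so ◇s at z, so some w with Rzw has s; w=y, i.e. Rzy. By symmetry of the argument, Ryz.

◇s → □◇s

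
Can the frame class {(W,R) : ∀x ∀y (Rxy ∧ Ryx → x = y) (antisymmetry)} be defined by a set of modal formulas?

If a class were modally definable it would be closed under surjective bounded morphisms (Goldblatt–Thomason).
The 4-cycle (worlds a,b,c,d with a→b→c→d→a) is antisymmetric. Sending even-indexed worlds to a and odd-indexed worlds to b is a surjective bounded morphism onto the two-world frame with a↔b, which is not antisymmetric.
So no modal formula (or set of formulas) defines exactly the antisymmetric frames.

Not definable by any modal formula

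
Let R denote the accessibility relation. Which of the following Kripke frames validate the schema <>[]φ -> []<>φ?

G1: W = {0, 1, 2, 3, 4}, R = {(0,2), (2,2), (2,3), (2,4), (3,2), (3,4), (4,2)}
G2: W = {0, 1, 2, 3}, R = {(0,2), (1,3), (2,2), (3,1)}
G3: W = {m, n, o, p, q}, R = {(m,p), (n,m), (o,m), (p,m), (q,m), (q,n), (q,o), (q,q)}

Frame correspondent (Sahlqvist): forall x forall y forall z (Rxy & Rxz -> exists w (Ryw & Rzw)) — i.e. convergence.
G1: satisfies the condition.
G2: satisfies the condition.
G3: fails — Rqq and Rqm but q and m have no common successor.
Valid on: G1, G2.

G1, G2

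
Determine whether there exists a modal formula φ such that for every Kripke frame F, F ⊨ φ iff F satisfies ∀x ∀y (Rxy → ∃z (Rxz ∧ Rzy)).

Yes — defined by □□p → □p

This is a Sahlqvist condition; the C4 axiom □□p → □p defines it.
Suppose □□p→□p is valid. Take Rxy and set V(p)={w : xR²w}. Then □□p at x, so □p at x, so p at y, i.e. ∃z(Rxz∧Rzy).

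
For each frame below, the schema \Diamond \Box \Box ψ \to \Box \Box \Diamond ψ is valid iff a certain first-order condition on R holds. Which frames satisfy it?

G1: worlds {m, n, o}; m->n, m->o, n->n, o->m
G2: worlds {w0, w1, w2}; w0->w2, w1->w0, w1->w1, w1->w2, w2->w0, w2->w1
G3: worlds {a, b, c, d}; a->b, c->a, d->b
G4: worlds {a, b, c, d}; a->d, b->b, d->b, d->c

This is the axiom for a generalized confluence (Geach) condition; its first-order frame correspondent is \forall x \forall y \forall z ((xRy \wedge x R^2 z) \to \exists w (y R^2 w \wedge zRw)).
G1: holds.
G2: fails — w1Rw0, w1R²w0 but no w with w0R²w and w0Rw.
G3: fails — cRa, cR²b but no w with aR²w and bRw.
G4: fails — aRd, aR²c but no w with dR²w and cRw.
Valid on: G1.

G1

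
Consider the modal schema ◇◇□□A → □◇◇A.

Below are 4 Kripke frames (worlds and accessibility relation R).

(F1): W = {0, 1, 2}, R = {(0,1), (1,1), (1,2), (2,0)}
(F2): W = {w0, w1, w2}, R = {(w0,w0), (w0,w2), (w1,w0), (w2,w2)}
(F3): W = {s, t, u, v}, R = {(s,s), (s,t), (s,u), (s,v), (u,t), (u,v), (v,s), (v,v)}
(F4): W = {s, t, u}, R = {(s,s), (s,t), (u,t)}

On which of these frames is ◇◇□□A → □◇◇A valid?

(F1), (F2)

This is the axiom for a generalized confluence (Geach) condition; its first-order frame correspondent is ∀x ∀y ∀z ((xR²y ∧ xRz) → ∃w (yR²w ∧ zR²w)).
(F1): satisfies the condition.
(F2): satisfies the condition.
(F3): fails — sR²s, sRt but no w with sR²w and tR²w.
(F4): fails — sR²s, sRt but no w with sR²w and tR²w.
Valid on: (F1), (F2).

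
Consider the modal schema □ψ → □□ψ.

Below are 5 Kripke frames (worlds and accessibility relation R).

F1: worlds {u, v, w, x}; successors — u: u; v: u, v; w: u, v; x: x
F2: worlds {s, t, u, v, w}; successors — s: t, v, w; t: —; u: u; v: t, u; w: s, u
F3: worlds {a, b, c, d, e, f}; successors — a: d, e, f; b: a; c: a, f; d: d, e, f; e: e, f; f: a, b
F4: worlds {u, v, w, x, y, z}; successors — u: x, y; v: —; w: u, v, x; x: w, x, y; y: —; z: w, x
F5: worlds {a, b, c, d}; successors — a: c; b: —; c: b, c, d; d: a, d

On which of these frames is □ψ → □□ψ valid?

Frame correspondent (Sahlqvist): ∀x ∀y ∀z (Rxy ∧ Ryz → Rxz) — i.e. transitivity.
F1: holds.
F2: fails — Rsv and Rvu but not Rsu.
F3: fails — Rcf and Rfb but not Rcb.
F4: fails — Rxw and Rwu but not Rxu.
F5: fails — Rcd and Rda but not Rca.

F1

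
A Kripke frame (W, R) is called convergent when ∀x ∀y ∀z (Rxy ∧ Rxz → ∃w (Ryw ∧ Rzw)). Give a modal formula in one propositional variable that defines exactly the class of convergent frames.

◇□r → □◇r

A defining formula is ◇□r → □◇r (the .2 axiom).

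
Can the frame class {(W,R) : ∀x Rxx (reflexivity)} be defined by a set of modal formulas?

Definable; □p → p defines it

Yes: it is reflexivity, defined by the T schema □p → p.
Suppose □p→p is valid. At any x set V(p)={w : Rxw}. Then □p holds at x, so p holds at x, i.e. Rxx.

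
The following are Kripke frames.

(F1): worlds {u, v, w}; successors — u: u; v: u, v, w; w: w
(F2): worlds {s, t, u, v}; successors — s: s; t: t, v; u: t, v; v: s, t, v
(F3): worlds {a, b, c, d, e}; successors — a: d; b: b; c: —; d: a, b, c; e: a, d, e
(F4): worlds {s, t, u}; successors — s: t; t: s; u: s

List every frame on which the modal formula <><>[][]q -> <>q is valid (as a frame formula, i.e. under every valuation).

The schema corresponds to a generalized confluence (Geach) condition: forall x forall y (x R^2 y -> exists w (y R^2 w & xRw)).
(F1): holds.
(F2): fails — tR²s but no w with sR²w and tRw.
(F3): fails — aR²a but no w with aR²w and aRw.
(F4): fails — sR²s but no w with sR²w and sRw.
Valid on: (F1).

(F1)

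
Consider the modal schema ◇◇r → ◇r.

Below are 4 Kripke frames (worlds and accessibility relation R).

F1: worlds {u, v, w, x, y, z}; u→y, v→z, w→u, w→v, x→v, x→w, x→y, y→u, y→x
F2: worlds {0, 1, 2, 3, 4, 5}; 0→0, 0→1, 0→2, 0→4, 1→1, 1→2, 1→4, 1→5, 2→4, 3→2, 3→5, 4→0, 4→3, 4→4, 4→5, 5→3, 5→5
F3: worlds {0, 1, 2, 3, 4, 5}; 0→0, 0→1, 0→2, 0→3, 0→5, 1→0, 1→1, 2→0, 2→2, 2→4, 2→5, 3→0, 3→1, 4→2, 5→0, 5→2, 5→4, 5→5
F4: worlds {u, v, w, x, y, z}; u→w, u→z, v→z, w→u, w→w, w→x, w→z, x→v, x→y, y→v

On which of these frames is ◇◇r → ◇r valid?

none

The schema corresponds to transitivity: ∀x ∀y ∀z (Rxy ∧ Ryz → Rxz).
F1: fails — Rxw and Rwu but not Rxu.
F2: fails — R32 and R24 but not R34.
F3: fails — R10 and R02 but not R12.
F4: fails — Ruw and Rwu but not Ruu.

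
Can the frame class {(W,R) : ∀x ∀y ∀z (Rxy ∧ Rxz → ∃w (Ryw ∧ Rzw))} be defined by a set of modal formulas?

This is a Sahlqvist condition; the .2 axiom ◇□q → □◇q defines it.

Yes, by ◇□q → □◇q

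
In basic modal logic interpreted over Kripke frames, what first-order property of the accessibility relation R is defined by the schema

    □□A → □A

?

Density

This schema is the C4 axiom.
It corresponds to density: ∀x ∀y (Rxy → ∃z (Rxz ∧ Rzy)).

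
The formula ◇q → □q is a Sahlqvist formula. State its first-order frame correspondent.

Suppose ◇q→□q is valid. Take Rxy, Rxz and set V(q)={y}. Then ◇q at x, so □q at x, so q at z, i.e. z=y.

Partial functionality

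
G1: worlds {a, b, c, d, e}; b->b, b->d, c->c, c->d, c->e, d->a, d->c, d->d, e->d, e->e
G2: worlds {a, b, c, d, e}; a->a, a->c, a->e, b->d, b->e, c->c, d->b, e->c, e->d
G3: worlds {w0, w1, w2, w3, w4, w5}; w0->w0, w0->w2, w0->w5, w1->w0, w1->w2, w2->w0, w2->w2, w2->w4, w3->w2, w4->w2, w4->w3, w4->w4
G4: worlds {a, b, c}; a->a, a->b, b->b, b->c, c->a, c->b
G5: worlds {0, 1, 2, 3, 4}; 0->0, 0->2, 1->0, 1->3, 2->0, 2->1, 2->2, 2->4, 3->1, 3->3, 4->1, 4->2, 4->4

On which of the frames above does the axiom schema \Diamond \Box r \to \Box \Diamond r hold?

Frame correspondent (Sahlqvist): \forall x \forall y \forall z (Rxy \wedge Rxz \to \exists w (Ryw \wedge Rzw)) — i.e. convergence.
G1: fails — Rdc and Rda but c and a have no common successor.
G2: fails — Rbe and Rbd but e and d have no common successor.
G3: fails — Rw0w5 and Rw0w5 but w5 and w5 have no common successor.
G4: ✓.
G5: fails — R10 and R13 but 0 and 3 have no common successor.

G4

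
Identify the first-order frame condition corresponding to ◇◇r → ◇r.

transitivity

Equivalently (dual form): □r → □□r.
Suppose □r→□□r is valid. Take Rxy, Ryz and set V(r)={w : Rxw}. Then □r at x, so □□r at x, so □r at y, so r at z, i.e. Rxz.
The converse is a direct semantic check.
So the correspondent is transitivity.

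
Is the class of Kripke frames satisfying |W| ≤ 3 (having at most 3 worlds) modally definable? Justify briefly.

Modal frame validity is preserved under disjoint unions.
Any modal formula valid on each of 4 disjoint one-world frames is valid on their disjoint union (validity is preserved under disjoint unions). Each one-world frame has |W|=1≤3, but the union has |W|=4.
Hence having at most 3 worlds is not modally definable.

No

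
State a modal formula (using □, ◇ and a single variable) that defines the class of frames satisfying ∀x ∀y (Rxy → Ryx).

s → □◇s

The condition is symmetry. The B schema s → □◇s defines it.
Suppose s→□◇s is valid. Take Rxy and set V(s)={x}. Then s at x, so □◇s at x, so ◇s at y, so some z with Ryz has s; z=x, i.e. Ryx.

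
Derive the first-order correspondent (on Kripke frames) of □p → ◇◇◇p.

This is a Sahlqvist (Geach-type) schema ◇^0□^1p → □^0◇^3p.
Minimal-valuation argument: fix x; take any y with xR^0y and any z with xR^0z. Set V(p) to the set of worlds R-reachable from y in exactly 1 step. Then □^1p holds at y, so the antecedent holds at x; validity forces ◇^3p at z, giving a w with zR^3w and yR^1w.
First-order correspondent: ∀x ∃w (xRw ∧ xR³w).

∀x ∃w (xRw ∧ xR³w)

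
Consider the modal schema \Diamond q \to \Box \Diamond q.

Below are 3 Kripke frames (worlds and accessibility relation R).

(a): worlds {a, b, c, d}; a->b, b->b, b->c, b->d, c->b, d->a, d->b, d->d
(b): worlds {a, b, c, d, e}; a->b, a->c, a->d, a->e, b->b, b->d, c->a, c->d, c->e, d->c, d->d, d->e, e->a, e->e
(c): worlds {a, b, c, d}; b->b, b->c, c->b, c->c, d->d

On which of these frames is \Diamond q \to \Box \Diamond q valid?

(c)

This is the axiom for the Euclidean property; its first-order frame correspondent is \forall x \forall y \forall z (Rxy \wedge Rxz \to Ryz).
(a): fails — Rbc and Rbc but not Rcc.
(b): fails — Rab and Rae but not Rbe.
(c): holds.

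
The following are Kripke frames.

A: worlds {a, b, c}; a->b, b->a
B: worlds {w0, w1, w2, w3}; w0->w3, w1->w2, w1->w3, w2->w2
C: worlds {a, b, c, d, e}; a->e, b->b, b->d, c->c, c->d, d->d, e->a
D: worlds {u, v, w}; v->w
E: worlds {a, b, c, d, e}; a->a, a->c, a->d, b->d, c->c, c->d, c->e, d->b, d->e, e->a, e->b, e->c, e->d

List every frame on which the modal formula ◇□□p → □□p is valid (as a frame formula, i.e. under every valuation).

D

The schema corresponds to a generalized confluence (Geach) condition: ∀x ∀y ∀z ((xRy ∧ xR²z) → ∃w (yR²w ∧ z = w)).
A: fails — aRb, aR²a but no w with bR²w and a=w.
B: fails — w1Rw3, w1R²w2 but no w with w3R²w and w2=w.
C: fails — aRe, aR²a but no w with eR²w and a=w.
D: holds.
E: fails — aRd, aR²e but no w with dR²w and e=w.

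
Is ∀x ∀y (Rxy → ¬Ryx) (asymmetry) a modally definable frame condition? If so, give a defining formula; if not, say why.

No

Any modally definable frame class is closed under surjective bounded morphisms.
The 4-cycle (worlds s,t,u,v with s→t→u→v→s) is asymmetric. Mapping every world to a single reflexive point • is a surjective bounded morphism, and the reflexive point is not asymmetric (R•• but asymmetry requires ¬R••).
Hence asymmetry is not modally definable.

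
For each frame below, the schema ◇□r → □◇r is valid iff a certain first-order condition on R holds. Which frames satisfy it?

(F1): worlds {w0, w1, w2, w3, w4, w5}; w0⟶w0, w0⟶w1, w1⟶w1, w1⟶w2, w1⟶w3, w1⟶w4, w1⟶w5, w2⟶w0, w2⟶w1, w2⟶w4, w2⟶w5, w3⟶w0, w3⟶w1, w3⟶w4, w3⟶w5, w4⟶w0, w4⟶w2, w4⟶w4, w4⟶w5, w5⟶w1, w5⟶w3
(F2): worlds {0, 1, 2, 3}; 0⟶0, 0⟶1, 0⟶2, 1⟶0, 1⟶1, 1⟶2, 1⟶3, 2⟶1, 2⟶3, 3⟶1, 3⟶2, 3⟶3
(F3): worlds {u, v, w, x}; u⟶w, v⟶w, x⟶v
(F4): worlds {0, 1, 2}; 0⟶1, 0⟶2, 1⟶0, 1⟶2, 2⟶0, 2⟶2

This is the axiom for convergence; its first-order frame correspondent is ∀x ∀y ∀z (Rxy ∧ Rxz → ∃w (Ryw ∧ Rzw)).
(F1): fails — Rw1w4 and Rw1w5 but w4 and w5 have no common successor.
(F2): holds.
(F3): fails — Ruw and Ruw but w and w have no common successor.
(F4): holds.
Valid on: (F2), (F4).

(F2), (F4)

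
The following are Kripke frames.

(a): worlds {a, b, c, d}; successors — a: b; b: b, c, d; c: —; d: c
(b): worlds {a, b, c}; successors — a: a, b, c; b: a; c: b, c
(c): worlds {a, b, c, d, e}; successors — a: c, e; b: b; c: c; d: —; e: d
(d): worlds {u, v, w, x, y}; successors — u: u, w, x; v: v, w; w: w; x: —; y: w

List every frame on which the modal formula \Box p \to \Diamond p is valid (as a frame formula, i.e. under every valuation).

The schema corresponds to seriality: \forall x \exists y Rxy.
(a): fails — world c has no successor.
(b): satisfies the condition.
(c): fails — world d has no successor.
(d): fails — world x has no successor.

(b)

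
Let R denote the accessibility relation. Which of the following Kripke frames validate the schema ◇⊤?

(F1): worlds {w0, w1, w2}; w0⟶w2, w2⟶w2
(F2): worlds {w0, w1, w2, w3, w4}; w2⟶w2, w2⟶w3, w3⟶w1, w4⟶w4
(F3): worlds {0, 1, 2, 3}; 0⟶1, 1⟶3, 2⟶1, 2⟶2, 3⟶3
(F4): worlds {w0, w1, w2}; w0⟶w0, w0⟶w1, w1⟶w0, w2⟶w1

Frame correspondent (Sahlqvist): ∀x ∃y Rxy — i.e. seriality.
(F1): fails — world w1 has no successor.
(F2): fails — world w0 has no successor.
(F3): holds.
(F4): holds.
Valid on: (F3), (F4).

(F3), (F4)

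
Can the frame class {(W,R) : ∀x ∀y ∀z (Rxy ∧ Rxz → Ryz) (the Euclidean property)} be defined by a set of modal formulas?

This is a Sahlqvist condition; the 5 axiom ◇q → □◇q defines it.

Yes — defined by ◇q → □◇q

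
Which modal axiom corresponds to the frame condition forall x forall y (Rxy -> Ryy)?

□(□q → q)

This is shift-reflexivity; the standard corresponding axiom is T□: □(□q → q).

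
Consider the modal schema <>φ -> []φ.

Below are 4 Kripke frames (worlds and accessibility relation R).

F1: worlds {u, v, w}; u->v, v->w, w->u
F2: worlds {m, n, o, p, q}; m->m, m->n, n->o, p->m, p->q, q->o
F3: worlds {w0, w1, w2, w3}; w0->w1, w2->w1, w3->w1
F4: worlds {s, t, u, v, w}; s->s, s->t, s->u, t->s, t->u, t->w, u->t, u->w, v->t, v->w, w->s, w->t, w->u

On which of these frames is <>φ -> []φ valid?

F1, F3

The schema corresponds to partial functionality: forall x forall y forall z (Rxy & Rxz -> y = z).
F1: ✓.
F2: fails — m sees both m and n.
F3: ✓.
F4: fails — s sees both s and t.
Valid on: F1, F3.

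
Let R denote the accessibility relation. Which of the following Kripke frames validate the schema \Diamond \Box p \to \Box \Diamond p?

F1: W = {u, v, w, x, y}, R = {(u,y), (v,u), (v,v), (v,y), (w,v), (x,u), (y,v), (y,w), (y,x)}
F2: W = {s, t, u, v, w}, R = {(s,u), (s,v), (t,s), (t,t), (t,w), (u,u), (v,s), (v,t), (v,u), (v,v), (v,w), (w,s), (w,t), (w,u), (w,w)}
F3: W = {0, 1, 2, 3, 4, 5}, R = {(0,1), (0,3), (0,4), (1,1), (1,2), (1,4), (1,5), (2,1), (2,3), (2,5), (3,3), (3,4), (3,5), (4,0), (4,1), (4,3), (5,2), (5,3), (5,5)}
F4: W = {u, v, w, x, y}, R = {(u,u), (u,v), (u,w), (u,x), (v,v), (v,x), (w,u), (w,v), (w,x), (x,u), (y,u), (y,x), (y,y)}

The schema corresponds to convergence: \forall x \forall y \forall z (Rxy \wedge Rxz \to \exists w (Ryw \wedge Rzw)).
F1: fails — Rvu and Rvy but u and y have no common successor.
F2: fails — Rts and Rtt but s and t have no common successor.
F3: condition met.
F4: fails — Ruv and Rux but v and x have no common successor.

F3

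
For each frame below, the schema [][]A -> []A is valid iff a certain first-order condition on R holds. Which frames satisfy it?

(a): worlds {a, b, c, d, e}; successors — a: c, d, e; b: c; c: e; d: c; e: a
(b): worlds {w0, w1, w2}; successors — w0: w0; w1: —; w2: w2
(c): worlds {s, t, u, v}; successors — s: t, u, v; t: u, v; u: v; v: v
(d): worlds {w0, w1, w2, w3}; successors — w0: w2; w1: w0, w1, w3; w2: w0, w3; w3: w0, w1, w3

The schema corresponds to density: forall x forall y (Rxy -> exists z (Rxz & Rzy)).
(a): fails — Rbc but no z with Rbz and Rzc.
(b): satisfies the condition.
(c): fails — Rtu but no z with Rtz and Rzu.
(d): fails — Rw0w2 but no z with Rw0z and Rzw2.

(b)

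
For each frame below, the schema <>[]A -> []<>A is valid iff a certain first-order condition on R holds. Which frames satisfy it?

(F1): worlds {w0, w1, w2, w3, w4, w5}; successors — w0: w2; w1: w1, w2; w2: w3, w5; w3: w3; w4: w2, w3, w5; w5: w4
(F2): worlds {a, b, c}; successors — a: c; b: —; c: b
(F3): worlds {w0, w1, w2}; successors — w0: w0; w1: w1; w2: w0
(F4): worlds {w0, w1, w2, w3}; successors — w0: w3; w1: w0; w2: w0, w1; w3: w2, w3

(F3)

Frame correspondent (Sahlqvist): forall x forall y forall z (Rxy & Rxz -> exists w (Ryw & Rzw)) — i.e. convergence.
(F1): fails — Rw1w2 and Rw1w1 but w2 and w1 have no common successor.
(F2): fails — Rcb and Rcb but b and b have no common successor.
(F3): satisfies the condition.
(F4): fails — Rw2w0 and Rw2w1 but w0 and w1 have no common successor.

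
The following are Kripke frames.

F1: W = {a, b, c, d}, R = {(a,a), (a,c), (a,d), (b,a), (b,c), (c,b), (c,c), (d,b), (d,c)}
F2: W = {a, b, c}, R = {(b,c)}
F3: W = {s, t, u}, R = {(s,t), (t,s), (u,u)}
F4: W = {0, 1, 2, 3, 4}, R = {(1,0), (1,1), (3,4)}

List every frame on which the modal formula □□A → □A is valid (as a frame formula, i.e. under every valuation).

The schema corresponds to density: ∀x ∀y (Rxy → ∃z (Rxz ∧ Rzy)).
F1: ✓.
F2: fails — Rbc but no z with Rbz and Rzc.
F3: fails — Rts but no z with Rtz and Rzs.
F4: fails — R34 but no z with R3z and Rz4.
Valid on: F1.

F1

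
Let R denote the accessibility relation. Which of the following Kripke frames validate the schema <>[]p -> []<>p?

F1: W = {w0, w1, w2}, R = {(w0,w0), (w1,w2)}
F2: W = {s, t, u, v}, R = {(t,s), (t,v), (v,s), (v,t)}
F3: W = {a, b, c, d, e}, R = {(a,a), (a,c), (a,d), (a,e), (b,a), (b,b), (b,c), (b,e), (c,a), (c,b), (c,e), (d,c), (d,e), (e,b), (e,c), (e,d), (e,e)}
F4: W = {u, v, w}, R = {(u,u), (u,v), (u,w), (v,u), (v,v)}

Frame correspondent (Sahlqvist): forall x forall y forall z (Rxy & Rxz -> exists w (Ryw & Rzw)) — i.e. convergence.
F1: fails — Rw1w2 and Rw1w2 but w2 and w2 have no common successor.
F2: fails — Rts and Rts but s and s have no common successor.
F3: holds.
F4: fails — Ruv and Ruw but v and w have no common successor.
Valid on: F3.

F3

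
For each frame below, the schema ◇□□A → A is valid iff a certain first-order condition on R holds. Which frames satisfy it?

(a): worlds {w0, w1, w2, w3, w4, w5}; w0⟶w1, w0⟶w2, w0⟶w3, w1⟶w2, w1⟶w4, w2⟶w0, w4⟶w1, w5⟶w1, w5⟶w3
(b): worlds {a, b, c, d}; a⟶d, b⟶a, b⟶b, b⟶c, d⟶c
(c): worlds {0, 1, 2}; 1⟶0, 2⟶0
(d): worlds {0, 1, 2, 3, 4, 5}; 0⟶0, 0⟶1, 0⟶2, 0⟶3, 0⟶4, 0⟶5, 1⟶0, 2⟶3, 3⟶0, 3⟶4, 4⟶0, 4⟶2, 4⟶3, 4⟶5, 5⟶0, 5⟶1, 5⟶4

The schema corresponds to a generalized confluence (Geach) condition: ∀x ∀y (xRy → ∃w (yR²w ∧ x = w)).
(a): fails — w0Rw2 but no w with w2R²w and w0=w.
(b): fails — aRd but no w with dR²w and a=w.
(c): fails — 1R0 but no w with 0R²w and 1=w.
(d): condition met.
Valid on: (d).

(d)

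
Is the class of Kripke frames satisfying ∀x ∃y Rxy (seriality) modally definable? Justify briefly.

This is a Sahlqvist condition; the D axiom □p → ◇p defines it.
Suppose □p→◇p is valid. At any x set V(p)=W. Then □p at x, so ◇p at x, so x has a successor.

Yes — defined by □p → ◇p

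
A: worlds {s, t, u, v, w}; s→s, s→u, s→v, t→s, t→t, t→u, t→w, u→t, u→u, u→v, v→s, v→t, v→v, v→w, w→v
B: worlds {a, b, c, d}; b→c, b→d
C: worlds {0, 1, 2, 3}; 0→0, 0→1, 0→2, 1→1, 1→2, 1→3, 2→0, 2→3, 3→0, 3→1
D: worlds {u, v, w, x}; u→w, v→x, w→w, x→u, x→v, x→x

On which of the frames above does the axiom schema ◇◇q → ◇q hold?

B

This is the axiom for transitivity; its first-order frame correspondent is ∀x ∀y ∀z (Rxy ∧ Ryz → Rxz).
A: fails — Ruv and Rvw but not Ruw.
B: condition met.
C: fails — R02 and R23 but not R03.
D: fails — Rvx and Rxu but not Rvu.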